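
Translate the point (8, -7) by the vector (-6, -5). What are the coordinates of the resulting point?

Translation by (-6, -5) (homogeneous matrix [[1, 0, -6], [0, 1, -5], [0, 0, 1]]):
x' = 8 + -6 = 2
y' = -7 + -5 = -12
Result: (2, -12)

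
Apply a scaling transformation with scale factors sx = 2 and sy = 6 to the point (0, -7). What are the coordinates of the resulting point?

Scaling matrix:
[[2, 0], [0, 6]]
Result: (0 × 2, -7 × 6) = (0, -42)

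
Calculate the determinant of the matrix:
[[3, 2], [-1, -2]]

For a 2×2 matrix [[a, b], [c, d]], det = ad - bc
det = (3)(-2) - (2)(-1) = -6 - -2 = -4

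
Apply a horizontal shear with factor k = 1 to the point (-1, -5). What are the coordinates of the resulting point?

Shear matrix for horizontal shear with factor k = 1:
[[1, 1], [0, 1]]
Result: (-1, -5) → (-6, -5)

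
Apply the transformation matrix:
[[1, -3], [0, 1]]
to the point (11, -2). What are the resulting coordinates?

Matrix multiplication:
[[1, -3], [0, 1]] × [11, -2]ᵀ
= [(1)(11) + (-3)(-2), (0)(11) + (1)(-2)]ᵀ
= [17, -2]ᵀ
Result: (17, -2)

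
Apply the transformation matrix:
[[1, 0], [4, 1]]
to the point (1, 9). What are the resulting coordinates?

Matrix multiplication:
[[1, 0], [4, 1]] × [1, 9]ᵀ
= [(1)(1) + (0)(9), (4)(1) + (1)(9)]ᵀ
= [1, 13]ᵀ
Result: (1, 13)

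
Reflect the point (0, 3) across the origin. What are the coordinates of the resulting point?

Reflection across origin: (0, 3) → (0, -3)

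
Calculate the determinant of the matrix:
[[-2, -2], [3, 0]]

For a 2×2 matrix [[a, b], [c, d]], det = ad - bc
det = (-2)(0) - (-2)(3) = 0 - -6 = 6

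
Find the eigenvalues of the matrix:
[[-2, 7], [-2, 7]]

Characteristic equation: det(A - λI) = 0
λ² - (trace)λ + (det) = 0
trace = -2 + 7 = 5, det = (-2)(7) - (7)(-2) = 0
λ² - (5)λ + (0) = 0
λ = (5 ± √((5)² - 4·(0))) / 2 = (5 ± √25) / 2
Solving: λ = 0, 5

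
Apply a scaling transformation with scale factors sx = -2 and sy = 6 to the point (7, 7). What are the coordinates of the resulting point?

Scaling matrix:
[[-2, 0], [0, 6]]
Result: (7 × -2, 7 × 6) = (-14, 42)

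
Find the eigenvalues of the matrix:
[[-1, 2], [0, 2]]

Characteristic equation: det(A - λI) = 0
λ² - (trace)λ + (det) = 0
trace = -1 + 2 = 1, det = (-1)(2) - (2)(0) = -2
λ² - (1)λ + (-2) = 0
λ = (1 ± √((1)² - 4·(-2))) / 2 = (1 ± √9) / 2
Solving: λ = -1, 2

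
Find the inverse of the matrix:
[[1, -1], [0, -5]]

For [[a,b],[c,d]], inverse = (1/det)·[[d,-b],[-c,a]]
det = (1)(-5) - (-1)(0) = -5 - 0 = -5
Inverse = (1/-5)·[[-5, 1], [0, 1]]
= [[1, -1/5], [0, -1/5]]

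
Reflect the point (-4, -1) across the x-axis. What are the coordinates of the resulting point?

Reflection across x-axis: (-4, -1) → (-4, 1)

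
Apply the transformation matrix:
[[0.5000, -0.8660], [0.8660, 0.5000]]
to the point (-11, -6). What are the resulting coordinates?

Matrix multiplication:
[[0.5000, -0.8660], [0.8660, 0.5000]] × [-11, -6]ᵀ
= [(0.5000)(-11) + (-0.8660)(-6), (0.8660)(-11) + (0.5000)(-6)]ᵀ
= [-0.3040, -12.5260]ᵀ
Result: (-0.3040, -12.5260)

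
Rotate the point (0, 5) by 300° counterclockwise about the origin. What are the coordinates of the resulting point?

Rotation matrix for 300°: [[cos 300°, -sin 300°], [sin 300°, cos 300°]] ≈ [[0.500000, 0.866025], [-0.866025, 0.500000]]
[[0.500000, 0.866025], [-0.866025, 0.500000]] × [0, 5]ᵀ ≈ [4.3301, 2.5000]ᵀ
Result: (4.3301, 2.5000)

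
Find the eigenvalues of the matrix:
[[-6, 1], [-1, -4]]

Characteristic equation: det(A - λI) = 0
λ² - (trace)λ + (det) = 0
trace = -6 + -4 = -10, det = (-6)(-4) - (1)(-1) = 25
λ² - (-10)λ + (25) = 0
λ = (-10 ± √((-10)² - 4·(25))) / 2 = (-10 ± √0) / 2
Solving: λ = -5, -5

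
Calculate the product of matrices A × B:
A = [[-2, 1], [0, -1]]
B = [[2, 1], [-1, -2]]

Matrix multiplication:
C[0][0] = -2×2 + 1×-1 = -5
C[0][1] = -2×1 + 1×-2 = -4
C[1][0] = 0×2 + -1×-1 = 1
C[1][1] = 0×1 + -1×-2 = 2
Result: [[-5, -4], [1, 2]]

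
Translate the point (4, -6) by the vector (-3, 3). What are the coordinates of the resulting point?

Translation by (-3, 3) (homogeneous matrix [[1, 0, -3], [0, 1, 3], [0, 0, 1]]):
x' = 4 + -3 = 1
y' = -6 + 3 = -3
Result: (1, -3)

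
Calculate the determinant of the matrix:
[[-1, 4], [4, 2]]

For a 2×2 matrix [[a, b], [c, d]], det = ad - bc
det = (-1)(2) - (4)(4) = -2 - 16 = -18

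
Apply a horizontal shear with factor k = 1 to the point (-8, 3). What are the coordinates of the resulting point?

Shear matrix for horizontal shear with factor k = 1:
[[1, 1], [0, 1]]
Result: (-8, 3) → (-5, 3)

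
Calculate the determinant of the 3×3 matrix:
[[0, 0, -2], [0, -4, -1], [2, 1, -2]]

Expansion along first row:
det = 0·det([[-4,-1],[1,-2]]) - 0·det([[0,-1],[2,-2]]) + -2·det([[0,-4],[2,1]])
    = 0·(-4·-2 - -1·1) - 0·(0·-2 - -1·2) + -2·(0·1 - -4·2)
    = 0·9 - 0·2 + -2·8
    = 0 + 0 + -16 = -16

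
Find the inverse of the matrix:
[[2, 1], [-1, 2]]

For [[a,b],[c,d]], inverse = (1/det)·[[d,-b],[-c,a]]
det = (2)(2) - (1)(-1) = 4 - -1 = 5
Inverse = (1/5)·[[2, -1], [1, 2]]
= [[2/5, -1/5], [1/5, 2/5]]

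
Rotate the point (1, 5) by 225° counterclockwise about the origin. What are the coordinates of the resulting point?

Rotation matrix for 225°: [[cos 225°, -sin 225°], [sin 225°, cos 225°]] ≈ [[-0.707107, 0.707107], [-0.707107, -0.707107]]
[[-0.707107, 0.707107], [-0.707107, -0.707107]] × [1, 5]ᵀ ≈ [2.8284, -4.2426]ᵀ
Result: (2.8284, -4.2426)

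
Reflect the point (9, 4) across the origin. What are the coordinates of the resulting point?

Reflection across origin: (9, 4) → (-9, -4)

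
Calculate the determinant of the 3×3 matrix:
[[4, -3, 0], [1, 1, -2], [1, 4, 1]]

Expansion along first row:
det = 4·det([[1,-2],[4,1]]) - -3·det([[1,-2],[1,1]]) + 0·det([[1,1],[1,4]])
    = 4·(1·1 - -2·4) - -3·(1·1 - -2·1) + 0·(1·4 - 1·1)
    = 4·9 - -3·3 + 0·3
    = 36 + 9 + 0 = 45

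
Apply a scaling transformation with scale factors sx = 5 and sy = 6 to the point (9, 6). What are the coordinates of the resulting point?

Scaling matrix:
[[5, 0], [0, 6]]
Result: (9 × 5, 6 × 6) = (45, 36)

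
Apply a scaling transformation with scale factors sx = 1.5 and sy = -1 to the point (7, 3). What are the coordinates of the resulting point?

Scaling matrix:
[[1.50, 0], [0, -1]]
Result: (7 × 1.5, 3 × -1) = (10.5, -3)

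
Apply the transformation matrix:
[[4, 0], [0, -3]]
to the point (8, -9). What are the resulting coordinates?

Matrix multiplication:
[[4, 0], [0, -3]] × [8, -9]ᵀ
= [(4)(8) + (0)(-9), (0)(8) + (-3)(-9)]ᵀ
= [32, 27]ᵀ
Result: (32, 27)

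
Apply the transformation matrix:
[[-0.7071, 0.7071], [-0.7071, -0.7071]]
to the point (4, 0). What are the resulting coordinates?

Matrix multiplication:
[[-0.7071, 0.7071], [-0.7071, -0.7071]] × [4, 0]ᵀ
= [(-0.7071)(4) + (0.7071)(0), (-0.7071)(4) + (-0.7071)(0)]ᵀ
= [-2.8284, -2.8284]ᵀ
Result: (-2.8284, -2.8284)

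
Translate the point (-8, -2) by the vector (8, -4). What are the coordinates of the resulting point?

Translation by (8, -4) (homogeneous matrix [[1, 0, 8], [0, 1, -4], [0, 0, 1]]):
x' = -8 + 8 = 0
y' = -2 + -4 = -6
Result: (0, -6)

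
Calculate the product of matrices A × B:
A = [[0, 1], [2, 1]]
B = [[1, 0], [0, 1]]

Matrix multiplication:
C[0][0] = 0×1 + 1×0 = 0
C[0][1] = 0×0 + 1×1 = 1
C[1][0] = 2×1 + 1×0 = 2
C[1][1] = 2×0 + 1×1 = 1
Result: [[0, 1], [2, 1]]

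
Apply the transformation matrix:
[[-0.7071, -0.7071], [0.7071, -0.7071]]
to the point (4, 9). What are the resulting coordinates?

Matrix multiplication:
[[-0.7071, -0.7071], [0.7071, -0.7071]] × [4, 9]ᵀ
= [(-0.7071)(4) + (-0.7071)(9), (0.7071)(4) + (-0.7071)(9)]ᵀ
= [-9.1923, -3.5355]ᵀ
Result: (-9.1923, -3.5355)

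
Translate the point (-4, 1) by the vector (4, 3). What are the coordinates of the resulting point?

Translation by (4, 3) (homogeneous matrix [[1, 0, 4], [0, 1, 3], [0, 0, 1]]):
x' = -4 + 4 = 0
y' = 1 + 3 = 4
Result: (0, 4)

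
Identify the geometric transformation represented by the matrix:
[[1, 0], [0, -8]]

This matrix represents: non-uniform scaling by sx = 1, sy = -8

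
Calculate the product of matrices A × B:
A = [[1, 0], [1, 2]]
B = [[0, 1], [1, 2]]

Matrix multiplication:
C[0][0] = 1×0 + 0×1 = 0
C[0][1] = 1×1 + 0×2 = 1
C[1][0] = 1×0 + 2×1 = 2
C[1][1] = 1×1 + 2×2 = 5
Result: [[0, 1], [2, 5]]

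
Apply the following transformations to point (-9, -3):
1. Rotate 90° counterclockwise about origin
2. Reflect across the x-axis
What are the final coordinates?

Step 1: Rotate 90° → (3, -9)
Step 2: Reflect across x-axis → (3, 9)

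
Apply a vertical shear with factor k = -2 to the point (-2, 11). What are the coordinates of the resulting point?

Shear matrix for vertical shear with factor k = -2:
[[1, 0], [-2, 1]]
Result: (-2, 11) → (-2, 15)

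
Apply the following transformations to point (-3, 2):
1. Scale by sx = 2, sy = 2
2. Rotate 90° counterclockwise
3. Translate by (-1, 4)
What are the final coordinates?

Step 1: Scale → (-6, 4)
Step 2: Rotate 90° → (-4, -6)
Step 3: Translate → (-5, -2)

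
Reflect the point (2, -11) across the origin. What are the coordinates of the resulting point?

Reflection across origin: (2, -11) → (-2, 11)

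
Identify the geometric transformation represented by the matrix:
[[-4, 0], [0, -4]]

This matrix represents: uniform scaling by factor -4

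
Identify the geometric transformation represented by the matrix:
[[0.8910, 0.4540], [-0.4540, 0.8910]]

This matrix represents: rotation by 333° counterclockwise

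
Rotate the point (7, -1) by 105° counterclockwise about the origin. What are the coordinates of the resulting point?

Rotation matrix for 105°: [[cos 105°, -sin 105°], [sin 105°, cos 105°]] ≈ [[-0.258819, -0.965926], [0.965926, -0.258819]]
[[-0.258819, -0.965926], [0.965926, -0.258819]] × [7, -1]ᵀ ≈ [-0.8458, 7.0203]ᵀ
Result: (-0.8458, 7.0203)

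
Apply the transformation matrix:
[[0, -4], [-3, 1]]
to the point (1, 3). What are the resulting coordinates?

Matrix multiplication:
[[0, -4], [-3, 1]] × [1, 3]ᵀ
= [(0)(1) + (-4)(3), (-3)(1) + (1)(3)]ᵀ
= [-12, 0]ᵀ
Result: (-12, 0)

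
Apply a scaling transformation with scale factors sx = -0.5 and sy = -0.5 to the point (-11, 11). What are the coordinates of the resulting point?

Scaling matrix:
[[-0.50, 0], [0, -0.50]]
Result: (-11 × -0.5, 11 × -0.5) = (5.5, -5.5)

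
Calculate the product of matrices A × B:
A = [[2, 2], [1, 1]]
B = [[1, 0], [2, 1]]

Matrix multiplication:
C[0][0] = 2×1 + 2×2 = 6
C[0][1] = 2×0 + 2×1 = 2
C[1][0] = 1×1 + 1×2 = 3
C[1][1] = 1×0 + 1×1 = 1
Result: [[6, 2], [3, 1]]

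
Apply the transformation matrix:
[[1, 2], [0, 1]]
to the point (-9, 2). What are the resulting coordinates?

Matrix multiplication:
[[1, 2], [0, 1]] × [-9, 2]ᵀ
= [(1)(-9) + (2)(2), (0)(-9) + (1)(2)]ᵀ
= [-5, 2]ᵀ
Result: (-5, 2)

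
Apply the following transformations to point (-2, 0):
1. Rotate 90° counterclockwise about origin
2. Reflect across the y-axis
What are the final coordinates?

Step 1: Rotate 90° → (0, -2)
Step 2: Reflect across y-axis → (0, -2)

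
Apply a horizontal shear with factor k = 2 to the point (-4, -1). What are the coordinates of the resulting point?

Shear matrix for horizontal shear with factor k = 2:
[[1, 2], [0, 1]]
Result: (-4, -1) → (-6, -1)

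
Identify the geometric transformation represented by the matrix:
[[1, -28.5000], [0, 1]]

This matrix represents: horizontal shear with factor -28.5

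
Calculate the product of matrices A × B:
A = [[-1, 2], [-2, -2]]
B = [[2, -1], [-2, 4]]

Matrix multiplication:
C[0][0] = -1×2 + 2×-2 = -6
C[0][1] = -1×-1 + 2×4 = 9
C[1][0] = -2×2 + -2×-2 = 0
C[1][1] = -2×-1 + -2×4 = -6
Result: [[-6, 9], [0, -6]]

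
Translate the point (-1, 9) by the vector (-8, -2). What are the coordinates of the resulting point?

Translation by (-8, -2) (homogeneous matrix [[1, 0, -8], [0, 1, -2], [0, 0, 1]]):
x' = -1 + -8 = -9
y' = 9 + -2 = 7
Result: (-9, 7)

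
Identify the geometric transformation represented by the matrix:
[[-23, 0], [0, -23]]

This matrix represents: uniform scaling by factor -23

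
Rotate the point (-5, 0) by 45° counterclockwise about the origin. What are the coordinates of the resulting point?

Rotation matrix for 45°: [[cos 45°, -sin 45°], [sin 45°, cos 45°]] ≈ [[0.707107, -0.707107], [0.707107, 0.707107]]
[[0.707107, -0.707107], [0.707107, 0.707107]] × [-5, 0]ᵀ ≈ [-3.5355, -3.5355]ᵀ
Result: (-3.5355, -3.5355)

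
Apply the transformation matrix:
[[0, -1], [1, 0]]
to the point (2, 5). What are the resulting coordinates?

Matrix multiplication:
[[0, -1], [1, 0]] × [2, 5]ᵀ
= [(0)(2) + (-1)(5), (1)(2) + (0)(5)]ᵀ
= [-5, 2]ᵀ
Result: (-5, 2)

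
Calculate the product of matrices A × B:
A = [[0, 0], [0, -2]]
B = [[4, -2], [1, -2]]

Matrix multiplication:
C[0][0] = 0×4 + 0×1 = 0
C[0][1] = 0×-2 + 0×-2 = 0
C[1][0] = 0×4 + -2×1 = -2
C[1][1] = 0×-2 + -2×-2 = 4
Result: [[0, 0], [-2, 4]]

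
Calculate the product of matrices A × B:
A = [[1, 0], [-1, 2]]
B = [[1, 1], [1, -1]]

Matrix multiplication:
C[0][0] = 1×1 + 0×1 = 1
C[0][1] = 1×1 + 0×-1 = 1
C[1][0] = -1×1 + 2×1 = 1
C[1][1] = -1×1 + 2×-1 = -3
Result: [[1, 1], [1, -3]]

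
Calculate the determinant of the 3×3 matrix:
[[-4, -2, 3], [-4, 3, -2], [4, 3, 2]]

Expansion along first row:
det = -4·det([[3,-2],[3,2]]) - -2·det([[-4,-2],[4,2]]) + 3·det([[-4,3],[4,3]])
    = -4·(3·2 - -2·3) - -2·(-4·2 - -2·4) + 3·(-4·3 - 3·4)
    = -4·12 - -2·0 + 3·-24
    = -48 + 0 + -72 = -120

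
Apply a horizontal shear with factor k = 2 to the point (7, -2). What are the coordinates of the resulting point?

Shear matrix for horizontal shear with factor k = 2:
[[1, 2], [0, 1]]
Result: (7, -2) → (3, -2)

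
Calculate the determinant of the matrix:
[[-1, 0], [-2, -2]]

For a 2×2 matrix [[a, b], [c, d]], det = ad - bc
det = (-1)(-2) - (0)(-2) = 2 - 0 = 2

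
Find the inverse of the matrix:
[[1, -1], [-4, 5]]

For [[a,b],[c,d]], inverse = (1/det)·[[d,-b],[-c,a]]
det = (1)(5) - (-1)(-4) = 5 - 4 = 1
Inverse = [[5, 1], [4, 1]]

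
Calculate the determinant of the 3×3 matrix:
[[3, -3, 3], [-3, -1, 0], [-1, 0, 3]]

Expansion along first row:
det = 3·det([[-1,0],[0,3]]) - -3·det([[-3,0],[-1,3]]) + 3·det([[-3,-1],[-1,0]])
    = 3·(-1·3 - 0·0) - -3·(-3·3 - 0·-1) + 3·(-3·0 - -1·-1)
    = 3·-3 - -3·-9 + 3·-1
    = -9 + -27 + -3 = -39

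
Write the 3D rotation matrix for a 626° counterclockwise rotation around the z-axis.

Rotation matrix for counterclockwise 626° around z-axis:
cos(626°) = -0.0698, sin(626°) = -0.9976
Result: [[-0.0698, 0.9976, 0], [-0.9976, -0.0698, 0], [0, 0, 1]]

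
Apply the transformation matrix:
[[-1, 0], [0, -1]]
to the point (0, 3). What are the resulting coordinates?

Matrix multiplication:
[[-1, 0], [0, -1]] × [0, 3]ᵀ
= [(-1)(0) + (0)(3), (0)(0) + (-1)(3)]ᵀ
= [0, -3]ᵀ
Result: (0, -3)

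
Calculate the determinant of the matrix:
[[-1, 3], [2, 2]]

For a 2×2 matrix [[a, b], [c, d]], det = ad - bc
det = (-1)(2) - (3)(2) = -2 - 6 = -8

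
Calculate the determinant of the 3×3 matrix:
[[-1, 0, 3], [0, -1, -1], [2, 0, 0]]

Expansion along first row:
det = -1·det([[-1,-1],[0,0]]) - 0·det([[0,-1],[2,0]]) + 3·det([[0,-1],[2,0]])
    = -1·(-1·0 - -1·0) - 0·(0·0 - -1·2) + 3·(0·0 - -1·2)
    = -1·0 - 0·2 + 3·2
    = 0 + 0 + 6 = 6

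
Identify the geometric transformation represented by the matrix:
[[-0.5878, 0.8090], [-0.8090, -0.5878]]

This matrix represents: rotation by 234° counterclockwise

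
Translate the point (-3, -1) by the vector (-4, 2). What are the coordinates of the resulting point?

Translation by (-4, 2) (homogeneous matrix [[1, 0, -4], [0, 1, 2], [0, 0, 1]]):
x' = -3 + -4 = -7
y' = -1 + 2 = 1
Result: (-7, 1)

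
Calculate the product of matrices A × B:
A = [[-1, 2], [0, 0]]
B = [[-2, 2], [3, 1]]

Matrix multiplication:
C[0][0] = -1×-2 + 2×3 = 8
C[0][1] = -1×2 + 2×1 = 0
C[1][0] = 0×-2 + 0×3 = 0
C[1][1] = 0×2 + 0×1 = 0
Result: [[8, 0], [0, 0]]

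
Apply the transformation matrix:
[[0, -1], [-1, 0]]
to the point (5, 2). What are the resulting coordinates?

Matrix multiplication:
[[0, -1], [-1, 0]] × [5, 2]ᵀ
= [(0)(5) + (-1)(2), (-1)(5) + (0)(2)]ᵀ
= [-2, -5]ᵀ
Result: (-2, -5)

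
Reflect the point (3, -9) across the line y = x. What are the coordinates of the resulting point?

Reflection across line y = x: (3, -9) → (-9, 3)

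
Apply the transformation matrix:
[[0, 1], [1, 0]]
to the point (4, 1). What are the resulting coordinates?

Matrix multiplication:
[[0, 1], [1, 0]] × [4, 1]ᵀ
= [(0)(4) + (1)(1), (1)(4) + (0)(1)]ᵀ
= [1, 4]ᵀ
Result: (1, 4)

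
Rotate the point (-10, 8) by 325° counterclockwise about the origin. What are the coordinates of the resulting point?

Rotation matrix for 325°: [[cos 325°, -sin 325°], [sin 325°, cos 325°]] ≈ [[0.819152, 0.573576], [-0.573576, 0.819152]]
[[0.819152, 0.573576], [-0.573576, 0.819152]] × [-10, 8]ᵀ ≈ [-3.6029, 12.2890]ᵀ
Result: (-3.6029, 12.2890)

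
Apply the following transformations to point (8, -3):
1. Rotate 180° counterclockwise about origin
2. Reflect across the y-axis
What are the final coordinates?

Step 1: Rotate 180° → (-8, 3)
Step 2: Reflect across y-axis → (8, 3)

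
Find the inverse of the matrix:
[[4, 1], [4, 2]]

For [[a,b],[c,d]], inverse = (1/det)·[[d,-b],[-c,a]]
det = (4)(2) - (1)(4) = 8 - 4 = 4
Inverse = (1/4)·[[2, -1], [-4, 4]]
= [[1/2, -1/4], [-1, 1]]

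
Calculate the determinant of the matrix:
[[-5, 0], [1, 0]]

For a 2×2 matrix [[a, b], [c, d]], det = ad - bc
det = (-5)(0) - (0)(1) = 0 - 0 = 0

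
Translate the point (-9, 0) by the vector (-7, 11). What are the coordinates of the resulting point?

Translation by (-7, 11) (homogeneous matrix [[1, 0, -7], [0, 1, 11], [0, 0, 1]]):
x' = -9 + -7 = -16
y' = 0 + 11 = 11
Result: (-16, 11)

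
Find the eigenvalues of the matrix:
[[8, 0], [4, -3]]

Characteristic equation: det(A - λI) = 0
λ² - (trace)λ + (det) = 0
trace = 8 + -3 = 5, det = (8)(-3) - (0)(4) = -24
λ² - (5)λ + (-24) = 0
λ = (5 ± √((5)² - 4·(-24))) / 2 = (5 ± √121) / 2
Solving: λ = -3, 8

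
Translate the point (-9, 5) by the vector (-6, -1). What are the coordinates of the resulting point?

Translation by (-6, -1) (homogeneous matrix [[1, 0, -6], [0, 1, -1], [0, 0, 1]]):
x' = -9 + -6 = -15
y' = 5 + -1 = 4
Result: (-15, 4)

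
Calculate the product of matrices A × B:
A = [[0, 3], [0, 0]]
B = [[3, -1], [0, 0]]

Matrix multiplication:
C[0][0] = 0×3 + 3×0 = 0
C[0][1] = 0×-1 + 3×0 = 0
C[1][0] = 0×3 + 0×0 = 0
C[1][1] = 0×-1 + 0×0 = 0
Result: [[0, 0], [0, 0]]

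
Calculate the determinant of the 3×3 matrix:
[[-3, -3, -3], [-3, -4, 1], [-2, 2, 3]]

Expansion along first row:
det = -3·det([[-4,1],[2,3]]) - -3·det([[-3,1],[-2,3]]) + -3·det([[-3,-4],[-2,2]])
    = -3·(-4·3 - 1·2) - -3·(-3·3 - 1·-2) + -3·(-3·2 - -4·-2)
    = -3·-14 - -3·-7 + -3·-14
    = 42 + -21 + 42 = 63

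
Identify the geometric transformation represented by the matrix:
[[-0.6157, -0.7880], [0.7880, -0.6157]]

This matrix represents: rotation by 128° counterclockwise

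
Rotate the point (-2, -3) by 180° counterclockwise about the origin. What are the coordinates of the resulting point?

Rotation matrix for 180°: [[cos 180°, -sin 180°], [sin 180°, cos 180°]] = [[-1, 0], [0, -1]]
[[-1, 0], [0, -1]] × [-2, -3]ᵀ = [2, 3]ᵀ
Result: (2, 3)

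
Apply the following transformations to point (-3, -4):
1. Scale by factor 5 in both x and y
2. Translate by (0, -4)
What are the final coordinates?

Step 1: Scale (-3, -4) by 5 → (-15, -20)
Step 2: Translate by (0, -4) → (-15, -24)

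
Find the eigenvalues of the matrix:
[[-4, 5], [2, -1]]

Characteristic equation: det(A - λI) = 0
λ² - (trace)λ + (det) = 0
trace = -4 + -1 = -5, det = (-4)(-1) - (5)(2) = -6
λ² - (-5)λ + (-6) = 0
λ = (-5 ± √((-5)² - 4·(-6))) / 2 = (-5 ± √49) / 2
Solving: λ = -6, 1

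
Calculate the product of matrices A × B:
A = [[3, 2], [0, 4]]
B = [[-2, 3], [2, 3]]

Matrix multiplication:
C[0][0] = 3×-2 + 2×2 = -2
C[0][1] = 3×3 + 2×3 = 15
C[1][0] = 0×-2 + 4×2 = 8
C[1][1] = 0×3 + 4×3 = 12
Result: [[-2, 15], [8, 12]]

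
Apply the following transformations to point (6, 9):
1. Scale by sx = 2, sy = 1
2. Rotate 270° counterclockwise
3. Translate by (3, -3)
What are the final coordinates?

Step 1: Scale → (12, 9)
Step 2: Rotate 270° → (9, -12)
Step 3: Translate → (12, -15)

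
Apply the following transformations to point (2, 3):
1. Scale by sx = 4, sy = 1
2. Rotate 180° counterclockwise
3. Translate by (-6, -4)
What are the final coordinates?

Step 1: Scale → (8, 3)
Step 2: Rotate 180° → (-8, -3)
Step 3: Translate → (-14, -7)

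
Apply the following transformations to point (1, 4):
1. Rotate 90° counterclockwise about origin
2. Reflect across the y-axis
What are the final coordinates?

Step 1: Rotate 90° → (-4, 1)
Step 2: Reflect across y-axis → (4, 1)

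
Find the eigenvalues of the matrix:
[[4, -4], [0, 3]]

Characteristic equation: det(A - λI) = 0
λ² - (trace)λ + (det) = 0
trace = 4 + 3 = 7, det = (4)(3) - (-4)(0) = 12
λ² - (7)λ + (12) = 0
λ = (7 ± √((7)² - 4·(12))) / 2 = (7 ± √1) / 2
Solving: λ = 3, 4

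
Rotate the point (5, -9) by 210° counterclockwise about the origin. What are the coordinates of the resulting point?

Rotation matrix for 210°: [[cos 210°, -sin 210°], [sin 210°, cos 210°]] ≈ [[-0.866025, 0.500000], [-0.500000, -0.866025]]
[[-0.866025, 0.500000], [-0.500000, -0.866025]] × [5, -9]ᵀ ≈ [-8.8301, 5.2942]ᵀ
Result: (-8.8301, 5.2942)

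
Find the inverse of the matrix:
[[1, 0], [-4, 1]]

For [[a,b],[c,d]], inverse = (1/det)·[[d,-b],[-c,a]]
det = (1)(1) - (0)(-4) = 1 - 0 = 1
Inverse = [[1, 0], [4, 1]]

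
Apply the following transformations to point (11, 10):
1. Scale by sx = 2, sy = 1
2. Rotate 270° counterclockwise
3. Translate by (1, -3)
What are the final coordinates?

Step 1: Scale → (22, 10)
Step 2: Rotate 270° → (10, -22)
Step 3: Translate → (11, -25)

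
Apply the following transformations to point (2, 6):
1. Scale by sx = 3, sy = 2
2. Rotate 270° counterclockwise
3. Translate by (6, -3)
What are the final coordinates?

Step 1: Scale → (6, 12)
Step 2: Rotate 270° → (12, -6)
Step 3: Translate → (18, -9)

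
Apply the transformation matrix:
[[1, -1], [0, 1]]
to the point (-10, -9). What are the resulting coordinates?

Matrix multiplication:
[[1, -1], [0, 1]] × [-10, -9]ᵀ
= [(1)(-10) + (-1)(-9), (0)(-10) + (1)(-9)]ᵀ
= [-1, -9]ᵀ
Result: (-1, -9)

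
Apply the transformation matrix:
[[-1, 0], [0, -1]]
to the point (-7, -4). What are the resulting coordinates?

Matrix multiplication:
[[-1, 0], [0, -1]] × [-7, -4]ᵀ
= [(-1)(-7) + (0)(-4), (0)(-7) + (-1)(-4)]ᵀ
= [7, 4]ᵀ
Result: (7, 4)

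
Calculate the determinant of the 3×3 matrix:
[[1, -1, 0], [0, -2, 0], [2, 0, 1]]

Expansion along first row:
det = 1·det([[-2,0],[0,1]]) - -1·det([[0,0],[2,1]]) + 0·det([[0,-2],[2,0]])
    = 1·(-2·1 - 0·0) - -1·(0·1 - 0·2) + 0·(0·0 - -2·2)
    = 1·-2 - -1·0 + 0·4
    = -2 + 0 + 0 = -2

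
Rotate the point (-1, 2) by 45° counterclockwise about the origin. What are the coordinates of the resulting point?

Rotation matrix for 45°: [[cos 45°, -sin 45°], [sin 45°, cos 45°]] ≈ [[0.707107, -0.707107], [0.707107, 0.707107]]
[[0.707107, -0.707107], [0.707107, 0.707107]] × [-1, 2]ᵀ ≈ [-2.1213, 0.7071]ᵀ
Result: (-2.1213, 0.7071)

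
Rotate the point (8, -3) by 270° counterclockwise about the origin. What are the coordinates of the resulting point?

Rotation matrix for 270°: [[cos 270°, -sin 270°], [sin 270°, cos 270°]] = [[0, 1], [-1, 0]]
[[0, 1], [-1, 0]] × [8, -3]ᵀ = [-3, -8]ᵀ
Result: (-3, -8)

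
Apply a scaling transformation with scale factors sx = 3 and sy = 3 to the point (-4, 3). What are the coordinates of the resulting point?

Scaling matrix:
[[3, 0], [0, 3]]
Result: (-4 × 3, 3 × 3) = (-12, 9)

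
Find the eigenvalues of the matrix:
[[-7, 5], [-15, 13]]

Characteristic equation: det(A - λI) = 0
λ² - (trace)λ + (det) = 0
trace = -7 + 13 = 6, det = (-7)(13) - (5)(-15) = -16
λ² - (6)λ + (-16) = 0
λ = (6 ± √((6)² - 4·(-16))) / 2 = (6 ± √100) / 2
Solving: λ = -2, 8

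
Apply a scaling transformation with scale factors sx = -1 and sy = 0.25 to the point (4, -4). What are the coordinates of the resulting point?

Scaling matrix:
[[-1, 0], [0, 0.25]]
Result: (4 × -1, -4 × 0.25) = (-4, -1)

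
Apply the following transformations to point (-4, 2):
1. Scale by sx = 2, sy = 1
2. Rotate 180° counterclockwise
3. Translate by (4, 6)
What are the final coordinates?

Step 1: Scale → (-8, 2)
Step 2: Rotate 180° → (8, -2)
Step 3: Translate → (12, 4)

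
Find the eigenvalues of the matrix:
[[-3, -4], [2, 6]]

Characteristic equation: det(A - λI) = 0
λ² - (trace)λ + (det) = 0
trace = -3 + 6 = 3, det = (-3)(6) - (-4)(2) = -10
λ² - (3)λ + (-10) = 0
λ = (3 ± √((3)² - 4·(-10))) / 2 = (3 ± √49) / 2
Solving: λ = -2, 5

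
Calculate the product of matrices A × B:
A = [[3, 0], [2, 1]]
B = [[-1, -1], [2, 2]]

Matrix multiplication:
C[0][0] = 3×-1 + 0×2 = -3
C[0][1] = 3×-1 + 0×2 = -3
C[1][0] = 2×-1 + 1×2 = 0
C[1][1] = 2×-1 + 1×2 = 0
Result: [[-3, -3], [0, 0]]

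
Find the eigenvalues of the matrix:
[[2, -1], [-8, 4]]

Characteristic equation: det(A - λI) = 0
λ² - (trace)λ + (det) = 0
trace = 2 + 4 = 6, det = (2)(4) - (-1)(-8) = 0
λ² - (6)λ + (0) = 0
λ = (6 ± √((6)² - 4·(0))) / 2 = (6 ± √36) / 2
Solving: λ = 0, 6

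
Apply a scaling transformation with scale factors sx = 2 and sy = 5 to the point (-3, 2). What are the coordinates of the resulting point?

Scaling matrix:
[[2, 0], [0, 5]]
Result: (-3 × 2, 2 × 5) = (-6, 10)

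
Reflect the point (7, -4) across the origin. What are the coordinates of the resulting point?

Reflection across origin: (7, -4) → (-7, 4)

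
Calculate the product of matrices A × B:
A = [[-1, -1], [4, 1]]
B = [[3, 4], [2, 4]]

Matrix multiplication:
C[0][0] = -1×3 + -1×2 = -5
C[0][1] = -1×4 + -1×4 = -8
C[1][0] = 4×3 + 1×2 = 14
C[1][1] = 4×4 + 1×4 = 20
Result: [[-5, -8], [14, 20]]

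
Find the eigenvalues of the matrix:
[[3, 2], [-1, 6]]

Characteristic equation: det(A - λI) = 0
λ² - (trace)λ + (det) = 0
trace = 3 + 6 = 9, det = (3)(6) - (2)(-1) = 20
λ² - (9)λ + (20) = 0
λ = (9 ± √((9)² - 4·(20))) / 2 = (9 ± √1) / 2
Solving: λ = 4, 5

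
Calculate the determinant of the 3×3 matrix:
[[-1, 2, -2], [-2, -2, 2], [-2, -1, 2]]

Expansion along first row:
det = -1·det([[-2,2],[-1,2]]) - 2·det([[-2,2],[-2,2]]) + -2·det([[-2,-2],[-2,-1]])
    = -1·(-2·2 - 2·-1) - 2·(-2·2 - 2·-2) + -2·(-2·-1 - -2·-2)
    = -1·-2 - 2·0 + -2·-2
    = 2 + 0 + 4 = 6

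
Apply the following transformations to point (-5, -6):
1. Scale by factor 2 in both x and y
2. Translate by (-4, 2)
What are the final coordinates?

Step 1: Scale (-5, -6) by 2 → (-10, -12)
Step 2: Translate by (-4, 2) → (-14, -10)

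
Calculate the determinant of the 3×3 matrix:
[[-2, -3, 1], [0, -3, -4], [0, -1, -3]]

Expansion along first row:
det = -2·det([[-3,-4],[-1,-3]]) - -3·det([[0,-4],[0,-3]]) + 1·det([[0,-3],[0,-1]])
    = -2·(-3·-3 - -4·-1) - -3·(0·-3 - -4·0) + 1·(0·-1 - -3·0)
    = -2·5 - -3·0 + 1·0
    = -10 + 0 + 0 = -10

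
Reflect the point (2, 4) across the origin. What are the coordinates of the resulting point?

Reflection across origin: (2, 4) → (-2, -4)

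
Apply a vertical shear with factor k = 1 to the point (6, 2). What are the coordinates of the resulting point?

Shear matrix for vertical shear with factor k = 1:
[[1, 0], [1, 1]]
Result: (6, 2) → (6, 8)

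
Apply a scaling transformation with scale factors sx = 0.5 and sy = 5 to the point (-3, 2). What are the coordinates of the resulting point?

Scaling matrix:
[[0.50, 0], [0, 5]]
Result: (-3 × 0.5, 2 × 5) = (-1.5, 10)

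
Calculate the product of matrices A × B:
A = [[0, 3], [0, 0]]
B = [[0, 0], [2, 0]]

Matrix multiplication:
C[0][0] = 0×0 + 3×2 = 6
C[0][1] = 0×0 + 3×0 = 0
C[1][0] = 0×0 + 0×2 = 0
C[1][1] = 0×0 + 0×0 = 0
Result: [[6, 0], [0, 0]]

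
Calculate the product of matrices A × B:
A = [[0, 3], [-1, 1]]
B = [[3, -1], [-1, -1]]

Matrix multiplication:
C[0][0] = 0×3 + 3×-1 = -3
C[0][1] = 0×-1 + 3×-1 = -3
C[1][0] = -1×3 + 1×-1 = -4
C[1][1] = -1×-1 + 1×-1 = 0
Result: [[-3, -3], [-4, 0]]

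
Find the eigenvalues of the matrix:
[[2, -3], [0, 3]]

Characteristic equation: det(A - λI) = 0
λ² - (trace)λ + (det) = 0
trace = 2 + 3 = 5, det = (2)(3) - (-3)(0) = 6
λ² - (5)λ + (6) = 0
λ = (5 ± √((5)² - 4·(6))) / 2 = (5 ± √1) / 2
Solving: λ = 2, 3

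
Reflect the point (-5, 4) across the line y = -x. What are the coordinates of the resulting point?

Reflection across line y = -x: (-5, 4) → (-4, 5)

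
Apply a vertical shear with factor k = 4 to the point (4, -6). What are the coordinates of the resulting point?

Shear matrix for vertical shear with factor k = 4:
[[1, 0], [4, 1]]
Result: (4, -6) → (4, 10)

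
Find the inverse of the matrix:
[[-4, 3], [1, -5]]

For [[a,b],[c,d]], inverse = (1/det)·[[d,-b],[-c,a]]
det = (-4)(-5) - (3)(1) = 20 - 3 = 17
Inverse = (1/17)·[[-5, -3], [-1, -4]]
= [[-5/17, -3/17], [-1/17, -4/17]]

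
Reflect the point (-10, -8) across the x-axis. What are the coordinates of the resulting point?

Reflection across x-axis: (-10, -8) → (-10, 8)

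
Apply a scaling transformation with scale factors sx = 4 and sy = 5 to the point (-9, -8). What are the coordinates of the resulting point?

Scaling matrix:
[[4, 0], [0, 5]]
Result: (-9 × 4, -8 × 5) = (-36, -40)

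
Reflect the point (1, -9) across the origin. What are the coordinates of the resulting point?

Reflection across origin: (1, -9) → (-1, 9)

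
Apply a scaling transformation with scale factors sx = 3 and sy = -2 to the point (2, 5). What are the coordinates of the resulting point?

Scaling matrix:
[[3, 0], [0, -2]]
Result: (2 × 3, 5 × -2) = (6, -10)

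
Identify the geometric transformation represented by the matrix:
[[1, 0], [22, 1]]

This matrix represents: vertical shear with factor 22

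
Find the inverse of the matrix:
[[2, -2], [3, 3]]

For [[a,b],[c,d]], inverse = (1/det)·[[d,-b],[-c,a]]
det = (2)(3) - (-2)(3) = 6 - -6 = 12
Inverse = (1/12)·[[3, 2], [-3, 2]]
= [[1/4, 1/6], [-1/4, 1/6]]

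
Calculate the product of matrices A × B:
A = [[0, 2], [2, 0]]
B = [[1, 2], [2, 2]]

Matrix multiplication:
C[0][0] = 0×1 + 2×2 = 4
C[0][1] = 0×2 + 2×2 = 4
C[1][0] = 2×1 + 0×2 = 2
C[1][1] = 2×2 + 0×2 = 4
Result: [[4, 4], [2, 4]]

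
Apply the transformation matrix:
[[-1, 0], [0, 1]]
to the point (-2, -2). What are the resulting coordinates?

Matrix multiplication:
[[-1, 0], [0, 1]] × [-2, -2]ᵀ
= [(-1)(-2) + (0)(-2), (0)(-2) + (1)(-2)]ᵀ
= [2, -2]ᵀ
Result: (2, -2)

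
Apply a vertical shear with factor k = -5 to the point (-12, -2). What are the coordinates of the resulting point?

Shear matrix for vertical shear with factor k = -5:
[[1, 0], [-5, 1]]
Result: (-12, -2) → (-12, 58)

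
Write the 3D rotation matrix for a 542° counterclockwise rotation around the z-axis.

Rotation matrix for counterclockwise 542° around z-axis:
cos(542°) = -0.9994, sin(542°) = -0.0349
Result: [[-0.9994, 0.0349, 0], [-0.0349, -0.9994, 0], [0, 0, 1]]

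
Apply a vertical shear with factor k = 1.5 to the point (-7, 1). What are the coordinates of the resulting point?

Shear matrix for vertical shear with factor k = 1.5:
[[1, 0], [1.50, 1]]
Result: (-7, 1) → (-7, -9.5)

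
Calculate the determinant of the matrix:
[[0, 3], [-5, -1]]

For a 2×2 matrix [[a, b], [c, d]], det = ad - bc
det = (0)(-1) - (3)(-5) = 0 - -15 = 15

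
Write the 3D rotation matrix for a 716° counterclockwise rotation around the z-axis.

Rotation matrix for counterclockwise 716° around z-axis:
cos(716°) = 0.9976, sin(716°) = -0.0698
Result: [[0.9976, 0.0698, 0], [-0.0698, 0.9976, 0], [0, 0, 1]]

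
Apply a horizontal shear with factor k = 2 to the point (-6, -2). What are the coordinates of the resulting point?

Shear matrix for horizontal shear with factor k = 2:
[[1, 2], [0, 1]]
Result: (-6, -2) → (-10, -2)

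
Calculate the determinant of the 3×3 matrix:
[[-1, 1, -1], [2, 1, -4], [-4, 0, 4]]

Expansion along first row:
det = -1·det([[1,-4],[0,4]]) - 1·det([[2,-4],[-4,4]]) + -1·det([[2,1],[-4,0]])
    = -1·(1·4 - -4·0) - 1·(2·4 - -4·-4) + -1·(2·0 - 1·-4)
    = -1·4 - 1·-8 + -1·4
    = -4 + 8 + -4 = 0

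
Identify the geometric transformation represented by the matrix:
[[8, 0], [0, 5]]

This matrix represents: non-uniform scaling by sx = 8, sy = 5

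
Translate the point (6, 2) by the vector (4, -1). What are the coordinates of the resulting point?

Translation by (4, -1) (homogeneous matrix [[1, 0, 4], [0, 1, -1], [0, 0, 1]]):
x' = 6 + 4 = 10
y' = 2 + -1 = 1
Result: (10, 1)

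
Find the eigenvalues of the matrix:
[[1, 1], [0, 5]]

Characteristic equation: det(A - λI) = 0
λ² - (trace)λ + (det) = 0
trace = 1 + 5 = 6, det = (1)(5) - (1)(0) = 5
λ² - (6)λ + (5) = 0
λ = (6 ± √((6)² - 4·(5))) / 2 = (6 ± √16) / 2
Solving: λ = 1, 5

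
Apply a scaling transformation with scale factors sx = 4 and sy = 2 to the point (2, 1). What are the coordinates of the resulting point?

Scaling matrix:
[[4, 0], [0, 2]]
Result: (2 × 4, 1 × 2) = (8, 2)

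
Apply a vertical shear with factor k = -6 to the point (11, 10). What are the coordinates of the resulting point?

Shear matrix for vertical shear with factor k = -6:
[[1, 0], [-6, 1]]
Result: (11, 10) → (11, -56)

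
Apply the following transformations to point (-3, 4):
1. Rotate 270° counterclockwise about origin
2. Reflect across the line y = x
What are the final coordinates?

Step 1: Rotate 270° → (4, 3)
Step 2: Reflect across line y = x → (3, 4)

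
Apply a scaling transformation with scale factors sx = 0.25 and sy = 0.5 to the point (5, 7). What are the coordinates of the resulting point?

Scaling matrix:
[[0.25, 0], [0, 0.50]]
Result: (5 × 0.25, 7 × 0.5) = (1.25, 3.5)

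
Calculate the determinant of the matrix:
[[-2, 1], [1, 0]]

For a 2×2 matrix [[a, b], [c, d]], det = ad - bc
det = (-2)(0) - (1)(1) = 0 - 1 = -1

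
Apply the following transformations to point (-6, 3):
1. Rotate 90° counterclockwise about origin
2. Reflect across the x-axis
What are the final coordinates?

Step 1: Rotate 90° → (-3, -6)
Step 2: Reflect across x-axis → (-3, 6)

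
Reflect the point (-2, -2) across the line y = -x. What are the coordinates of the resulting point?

Reflection across line y = -x: (-2, -2) → (2, 2)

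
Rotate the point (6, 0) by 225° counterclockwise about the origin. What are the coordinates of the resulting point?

Rotation matrix for 225°: [[cos 225°, -sin 225°], [sin 225°, cos 225°]] ≈ [[-0.707107, 0.707107], [-0.707107, -0.707107]]
[[-0.707107, 0.707107], [-0.707107, -0.707107]] × [6, 0]ᵀ ≈ [-4.2426, -4.2426]ᵀ
Result: (-4.2426, -4.2426)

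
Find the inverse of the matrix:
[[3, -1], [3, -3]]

For [[a,b],[c,d]], inverse = (1/det)·[[d,-b],[-c,a]]
det = (3)(-3) - (-1)(3) = -9 - -3 = -6
Inverse = (1/-6)·[[-3, 1], [-3, 3]]
= [[1/2, -1/6], [1/2, -1/2]]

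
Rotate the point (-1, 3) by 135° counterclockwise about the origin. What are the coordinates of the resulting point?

Rotation matrix for 135°: [[cos 135°, -sin 135°], [sin 135°, cos 135°]] ≈ [[-0.707107, -0.707107], [0.707107, -0.707107]]
[[-0.707107, -0.707107], [0.707107, -0.707107]] × [-1, 3]ᵀ ≈ [-1.4142, -2.8284]ᵀ
Result: (-1.4142, -2.8284)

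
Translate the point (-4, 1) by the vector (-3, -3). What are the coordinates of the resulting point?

Translation by (-3, -3) (homogeneous matrix [[1, 0, -3], [0, 1, -3], [0, 0, 1]]):
x' = -4 + -3 = -7
y' = 1 + -3 = -2
Result: (-7, -2)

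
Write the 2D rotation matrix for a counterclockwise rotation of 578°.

Rotation matrix formula: [[cos θ, -sin θ], [sin θ, cos θ]]
For θ = 578°:
cos(578°) = -0.7880
sin(578°) = -0.6157
Result: [[-0.7880, 0.6157], [-0.6157, -0.7880]]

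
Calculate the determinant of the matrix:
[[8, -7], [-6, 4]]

For a 2×2 matrix [[a, b], [c, d]], det = ad - bc
det = (8)(4) - (-7)(-6) = 32 - 42 = -10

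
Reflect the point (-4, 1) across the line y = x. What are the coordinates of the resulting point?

Reflection across line y = x: (-4, 1) → (1, -4)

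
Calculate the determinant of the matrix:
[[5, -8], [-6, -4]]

For a 2×2 matrix [[a, b], [c, d]], det = ad - bc
det = (5)(-4) - (-8)(-6) = -20 - 48 = -68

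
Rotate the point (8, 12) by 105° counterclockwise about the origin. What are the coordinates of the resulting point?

Rotation matrix for 105°: [[cos 105°, -sin 105°], [sin 105°, cos 105°]] ≈ [[-0.258819, -0.965926], [0.965926, -0.258819]]
[[-0.258819, -0.965926], [0.965926, -0.258819]] × [8, 12]ᵀ ≈ [-13.6617, 4.6216]ᵀ
Result: (-13.6617, 4.6216)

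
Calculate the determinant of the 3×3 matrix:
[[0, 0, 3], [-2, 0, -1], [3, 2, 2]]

Expansion along first row:
det = 0·det([[0,-1],[2,2]]) - 0·det([[-2,-1],[3,2]]) + 3·det([[-2,0],[3,2]])
    = 0·(0·2 - -1·2) - 0·(-2·2 - -1·3) + 3·(-2·2 - 0·3)
    = 0·2 - 0·-1 + 3·-4
    = 0 + 0 + -12 = -12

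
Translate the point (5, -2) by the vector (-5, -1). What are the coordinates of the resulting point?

Translation by (-5, -1) (homogeneous matrix [[1, 0, -5], [0, 1, -1], [0, 0, 1]]):
x' = 5 + -5 = 0
y' = -2 + -1 = -3
Result: (0, -3)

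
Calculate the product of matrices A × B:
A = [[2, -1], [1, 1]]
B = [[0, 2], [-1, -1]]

Matrix multiplication:
C[0][0] = 2×0 + -1×-1 = 1
C[0][1] = 2×2 + -1×-1 = 5
C[1][0] = 1×0 + 1×-1 = -1
C[1][1] = 1×2 + 1×-1 = 1
Result: [[1, 5], [-1, 1]]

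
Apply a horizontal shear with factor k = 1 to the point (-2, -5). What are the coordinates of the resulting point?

Shear matrix for horizontal shear with factor k = 1:
[[1, 1], [0, 1]]
Result: (-2, -5) → (-7, -5)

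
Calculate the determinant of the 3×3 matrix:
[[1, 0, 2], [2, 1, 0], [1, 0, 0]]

Expansion along first row:
det = 1·det([[1,0],[0,0]]) - 0·det([[2,0],[1,0]]) + 2·det([[2,1],[1,0]])
    = 1·(1·0 - 0·0) - 0·(2·0 - 0·1) + 2·(2·0 - 1·1)
    = 1·0 - 0·0 + 2·-1
    = 0 + 0 + -2 = -2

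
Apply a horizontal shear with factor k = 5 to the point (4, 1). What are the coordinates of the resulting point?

Shear matrix for horizontal shear with factor k = 5:
[[1, 5], [0, 1]]
Result: (4, 1) → (9, 1)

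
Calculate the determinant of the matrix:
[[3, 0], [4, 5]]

For a 2×2 matrix [[a, b], [c, d]], det = ad - bc
det = (3)(5) - (0)(4) = 15 - 0 = 15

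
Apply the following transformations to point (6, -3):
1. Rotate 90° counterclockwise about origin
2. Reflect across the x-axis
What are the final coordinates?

Step 1: Rotate 90° → (3, 6)
Step 2: Reflect across x-axis → (3, -6)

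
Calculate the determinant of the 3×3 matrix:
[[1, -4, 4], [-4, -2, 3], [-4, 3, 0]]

Expansion along first row:
det = 1·det([[-2,3],[3,0]]) - -4·det([[-4,3],[-4,0]]) + 4·det([[-4,-2],[-4,3]])
    = 1·(-2·0 - 3·3) - -4·(-4·0 - 3·-4) + 4·(-4·3 - -2·-4)
    = 1·-9 - -4·12 + 4·-20
    = -9 + 48 + -80 = -41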